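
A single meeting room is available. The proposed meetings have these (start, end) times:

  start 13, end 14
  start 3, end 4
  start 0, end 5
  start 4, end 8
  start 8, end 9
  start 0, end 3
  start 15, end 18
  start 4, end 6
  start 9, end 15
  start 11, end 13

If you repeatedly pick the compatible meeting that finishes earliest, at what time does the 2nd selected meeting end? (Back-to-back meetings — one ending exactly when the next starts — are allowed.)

4

Greedy by earliest finish: after sorting by end time, pick each interval compatible with the last pick.
Sorted by end: (0,3)  (3,4)  (0,5)  (4,6)  (4,8)  (8,9)  (11,13)  (13,14)  (9,15)  (15,18)
take (0,3); take (3,4); skip (0,5); take (4,6); take (8,9); take (11,13); take (13,14); take (15,18).
Selected: (0,3) (3,4) (4,6) (8,9) (11,13) (13,14) (15,18)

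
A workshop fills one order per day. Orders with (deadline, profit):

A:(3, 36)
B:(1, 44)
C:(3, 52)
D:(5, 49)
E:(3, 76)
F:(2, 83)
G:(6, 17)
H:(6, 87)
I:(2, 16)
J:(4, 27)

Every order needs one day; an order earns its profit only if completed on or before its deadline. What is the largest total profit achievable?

374

By profit: H(d6,87), F(d2,83), E(d3,76), C(d3,52), D(d5,49), B(d1,44), A(d3,36), J(d4,27), G(d6,17), I(d2,16)
H→slot 6; F→slot 2; E→slot 3; C→slot 1; D→slot 5; B skipped; A skipped; J→slot 4; G skipped; I skipped.
Profit = 52 + 83 + 76 + 27 + 49 + 87 = 374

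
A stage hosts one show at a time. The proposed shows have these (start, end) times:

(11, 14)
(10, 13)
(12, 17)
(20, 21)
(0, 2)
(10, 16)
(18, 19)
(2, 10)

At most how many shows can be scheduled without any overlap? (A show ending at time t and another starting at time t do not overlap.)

5

Sort by end time and greedily take each interval whose start is ≥ the last chosen end.
Sorted by end: (0,2)  (2,10)  (10,13)  (11,14)  (10,16)  (12,17)  (18,19)  (20,21)
take (0,2); take (2,10); take (10,13); skip (10,16); take (18,19); take (20,21).
Selected 5 shows.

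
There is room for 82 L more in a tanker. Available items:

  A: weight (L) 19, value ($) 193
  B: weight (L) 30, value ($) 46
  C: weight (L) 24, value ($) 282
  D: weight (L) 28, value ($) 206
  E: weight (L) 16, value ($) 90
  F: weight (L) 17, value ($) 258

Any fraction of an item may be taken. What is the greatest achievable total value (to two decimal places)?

894.86

Sort by value per unit weight and fill in that order.
Order: F (258/17=15.18) > C (282/24=11.75) > A (193/19=10.16) > D (206/28=7.36) > E (90/16=5.62) > B (46/30=1.53)
Fill: take F (17 @ 258) → take C (24 @ 282) → take A (19 @ 193) → take 22/28 of D → 161.86; 82/82 used.
Total value = 894.86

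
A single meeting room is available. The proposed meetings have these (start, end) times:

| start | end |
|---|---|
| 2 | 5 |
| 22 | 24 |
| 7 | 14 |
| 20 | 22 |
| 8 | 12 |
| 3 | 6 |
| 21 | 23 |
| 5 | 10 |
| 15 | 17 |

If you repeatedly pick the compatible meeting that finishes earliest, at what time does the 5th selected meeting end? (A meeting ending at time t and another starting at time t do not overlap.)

24

Sorted by end: (2,5)  (3,6)  (5,10)  (8,12)  (7,14)  (15,17)  (20,22)  (21,23)  (22,24)
take (2,5); skip (3,6); take (5,10); skip (8,12); skip (7,14); take (15,17); take (20,22); take (22,24).
Selected: (2,5) (5,10) (15,17) (20,22) (22,24)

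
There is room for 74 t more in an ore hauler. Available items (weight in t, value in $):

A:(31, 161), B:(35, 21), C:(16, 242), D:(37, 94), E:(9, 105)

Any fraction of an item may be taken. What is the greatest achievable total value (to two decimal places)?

553.73

Sort by value per unit weight and fill in that order.
Ratios (sorted): C 15.12, E 11.67, A 5.19, D 2.54, B 0.60
take C (16 @ 242); take E (9 @ 105); take A (31 @ 161); take 18/37 of D → 45.73. Capacity used 74/74.
Total value = 553.73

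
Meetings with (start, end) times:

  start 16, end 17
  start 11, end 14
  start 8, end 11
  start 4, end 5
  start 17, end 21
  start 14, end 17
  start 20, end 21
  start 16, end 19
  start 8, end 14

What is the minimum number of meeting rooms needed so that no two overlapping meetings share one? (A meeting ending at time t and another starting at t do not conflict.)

Events (time:±→running): 4:+→1 5:-→0 8:+→1 8:+→2 11:-→1 11:+→2 14:-→1 14:-→0 14:+→1 16:+→2 16:+→3 … peak 3.

3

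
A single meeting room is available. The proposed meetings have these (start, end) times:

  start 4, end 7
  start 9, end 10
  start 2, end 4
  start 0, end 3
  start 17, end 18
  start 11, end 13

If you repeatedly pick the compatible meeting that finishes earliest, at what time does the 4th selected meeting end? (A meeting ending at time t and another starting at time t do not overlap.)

Sort by end time and greedily take each interval whose start is ≥ the last chosen end.
Sorted by end: (0,3)  (2,4)  (4,7)  (9,10)  (11,13)  (17,18)
take (0,3); take (4,7); take (9,10); take (11,13); take (17,18).
Selected: (0,3) (4,7) (9,10) (11,13) (17,18)

13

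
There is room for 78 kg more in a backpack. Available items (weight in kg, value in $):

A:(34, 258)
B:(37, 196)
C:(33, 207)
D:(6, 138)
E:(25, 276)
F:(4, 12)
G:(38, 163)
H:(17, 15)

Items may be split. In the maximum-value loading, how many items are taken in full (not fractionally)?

Sort by value per unit weight and fill in that order.
Order: D (138/6=23.00) > E (276/25=11.04) > A (258/34=7.59) > C (207/33=6.27) > B (196/37=5.30) > G (163/38=4.29) > F (12/4=3.00) > H (15/17=0.88)
Fill: take D (6 @ 138) → take E (25 @ 276) → take A (34 @ 258) → take 13/33 of C → 81.55; 78/78 used.
3 item(s) taken whole; one partial (take 13/33 of C).

3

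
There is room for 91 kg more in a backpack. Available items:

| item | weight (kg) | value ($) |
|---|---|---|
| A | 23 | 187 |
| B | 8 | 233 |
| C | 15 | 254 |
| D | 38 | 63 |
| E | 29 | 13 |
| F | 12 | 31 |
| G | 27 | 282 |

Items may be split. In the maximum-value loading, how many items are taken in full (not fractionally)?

5

Sort by value per unit weight and fill in that order.
Order: B (233/8=29.12) > C (254/15=16.93) > G (282/27=10.44) > A (187/23=8.13) > F (31/12=2.58) > D (63/38=1.66) > E (13/29=0.45)
Fill: take B (8 @ 233) → take C (15 @ 254) → take G (27 @ 282) → take A (23 @ 187) → take F (12 @ 31) → take 6/38 of D → 9.95; 91/91 used.
5 item(s) taken whole; one partial (take 6/38 of D).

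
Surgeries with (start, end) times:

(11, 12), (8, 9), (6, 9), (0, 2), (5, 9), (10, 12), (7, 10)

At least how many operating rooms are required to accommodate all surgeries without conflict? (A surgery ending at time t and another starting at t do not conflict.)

4

Count concurrent intervals with a sweep; the peak is the room count.
starts: [0, 5, 6, 7, 8, 10, 11]
ends:   [2, 9, 9, 9, 10, 12, 12]
s0→1 e2→0 s5→1 s6→2 s7→3 s8→4  — peak 4.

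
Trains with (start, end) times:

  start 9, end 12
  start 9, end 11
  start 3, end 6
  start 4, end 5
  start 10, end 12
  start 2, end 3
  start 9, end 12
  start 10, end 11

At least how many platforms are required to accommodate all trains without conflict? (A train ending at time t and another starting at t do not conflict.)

5

starts: [2, 3, 4, 9, 9, 9, 10, 10]
ends:   [3, 5, 6, 11, 11, 12, 12, 12]
s2→1 e3→0 s3→1 s4→2 e5→1 e6→0 s9→1 s9→2 s9→3 s10→4 s10→5  — peak 5.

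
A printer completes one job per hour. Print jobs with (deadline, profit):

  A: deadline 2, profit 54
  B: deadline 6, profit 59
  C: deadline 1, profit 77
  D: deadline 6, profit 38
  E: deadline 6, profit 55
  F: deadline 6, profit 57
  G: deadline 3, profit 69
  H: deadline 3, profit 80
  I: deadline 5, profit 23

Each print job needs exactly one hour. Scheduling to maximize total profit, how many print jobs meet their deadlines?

6

By profit: H(d3,80), C(d1,77), G(d3,69), B(d6,59), F(d6,57), E(d6,55), A(d2,54), D(d6,38), I(d5,23)
H→slot 3; C→slot 1; G→slot 2; B→slot 6; F→slot 5; E→slot 4; A skipped; D skipped; I skipped.
6 of 9 scheduled.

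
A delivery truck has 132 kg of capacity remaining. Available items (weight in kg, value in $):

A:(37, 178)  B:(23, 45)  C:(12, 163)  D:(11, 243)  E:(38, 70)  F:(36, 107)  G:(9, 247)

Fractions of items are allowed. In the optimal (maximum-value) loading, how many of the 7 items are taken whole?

Order: G (247/9=27.44) > D (243/11=22.09) > C (163/12=13.58) > A (178/37=4.81) > F (107/36=2.97) > B (45/23=1.96) > E (70/38=1.84)
Fill: take G (9 @ 247) → take D (11 @ 243) → take C (12 @ 163) → take A (37 @ 178) → take F (36 @ 107) → take B (23 @ 45) → take 4/38 of E → 7.37; 132/132 used.
6 item(s) taken whole; one partial (take 4/38 of E).

6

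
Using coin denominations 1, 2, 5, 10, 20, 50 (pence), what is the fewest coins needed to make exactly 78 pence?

Use the largest denomination that fits, subtract, and repeat.
78 − 1×50→28 − 1×20→8 − 1×5→3 − 1×2→1 − 1×1→0
Total coins = 1 + 1 + 1 + 1 + 1 = 5

5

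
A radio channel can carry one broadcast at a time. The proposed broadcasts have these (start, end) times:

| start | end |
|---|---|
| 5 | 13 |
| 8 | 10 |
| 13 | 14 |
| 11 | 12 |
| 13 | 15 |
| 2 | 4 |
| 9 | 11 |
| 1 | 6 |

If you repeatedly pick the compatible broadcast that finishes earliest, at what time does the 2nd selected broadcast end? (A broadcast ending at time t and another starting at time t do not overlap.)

10

Order by finish time; keep every interval that doesn't clash with the previous kept one.
Sorted by end: (2,4)  (1,6)  (8,10)  (9,11)  (11,12)  (5,13)  (13,14)  (13,15)
take (2,4); take (8,10); take (11,12); take (13,14).
Selected: (2,4) (8,10) (11,12) (13,14)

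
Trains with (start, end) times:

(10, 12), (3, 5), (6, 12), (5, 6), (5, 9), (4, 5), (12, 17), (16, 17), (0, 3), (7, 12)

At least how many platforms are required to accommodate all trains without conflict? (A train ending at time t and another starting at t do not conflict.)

3

The answer is the maximum number of intervals overlapping at any instant.
starts: [0, 3, 4, 5, 5, 6, 7, 10, 12, 16]
ends:   [3, 5, 5, 6, 9, 12, 12, 12, 17, 17]
s0→1 e3→0 s3→1 s4→2 e5→1 e5→0 s5→1 s5→2 e6→1 s6→2 s7→3  — peak 3.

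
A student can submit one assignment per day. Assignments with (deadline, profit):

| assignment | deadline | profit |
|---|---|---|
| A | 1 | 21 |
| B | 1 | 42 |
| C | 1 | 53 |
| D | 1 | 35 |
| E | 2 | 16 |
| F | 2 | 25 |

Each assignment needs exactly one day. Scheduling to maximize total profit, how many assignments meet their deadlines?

2

Profit order: C=53 B=42 D=35 F=25 A=21 E=16
Assign: C→slot 1, B skipped, D skipped, F→slot 2, A skipped, E skipped.
Slots: [1:C] [2:F]
2 of 6 scheduled.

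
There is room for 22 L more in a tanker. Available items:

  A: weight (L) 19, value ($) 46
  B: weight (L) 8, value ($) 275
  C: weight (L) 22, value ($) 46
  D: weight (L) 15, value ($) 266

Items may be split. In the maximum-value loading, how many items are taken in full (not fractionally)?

Order: B (275/8=34.38) > D (266/15=17.73) > A (46/19=2.42) > C (46/22=2.09)
Fill: take B (8 @ 275) → take 14/15 of D → 248.27; 22/22 used.
1 item(s) taken whole; one partial (take 14/15 of D).

1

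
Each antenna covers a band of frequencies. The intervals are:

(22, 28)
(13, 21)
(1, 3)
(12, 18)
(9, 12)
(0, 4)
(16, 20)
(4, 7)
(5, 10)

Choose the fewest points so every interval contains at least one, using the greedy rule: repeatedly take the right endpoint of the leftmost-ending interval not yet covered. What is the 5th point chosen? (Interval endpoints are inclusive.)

By right end: [1,3]  [0,4]  [4,7]  [5,10]  [9,12]  [12,18]  [16,20]  [13,21]  [22,28]
[1,3] uncovered → point at 3; [4,7] uncovered → point at 7; [9,12] uncovered → point at 12; [16,20] uncovered → point at 20; [22,28] uncovered → point at 28.
Points: 3, 7, 12, 20, 28 (5 total).

28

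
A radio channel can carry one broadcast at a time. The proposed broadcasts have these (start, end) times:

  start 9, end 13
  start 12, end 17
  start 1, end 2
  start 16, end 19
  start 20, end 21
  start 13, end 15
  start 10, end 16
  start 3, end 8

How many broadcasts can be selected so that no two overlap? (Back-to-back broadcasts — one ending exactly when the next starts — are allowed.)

6

Greedy by earliest finish: after sorting by end time, pick each interval compatible with the last pick.
By end time: (1,2), (3,8), (9,13), (13,15), (10,16), (12,17), (16,19), (20,21).
Pick (1,2); next start ≥ 2 → (3,8); next start ≥ 8 → (9,13); next start ≥ 13 → (13,15); next start ≥ 15 → (16,19); next start ≥ 19 → (20,21).
Selected 6 broadcasts.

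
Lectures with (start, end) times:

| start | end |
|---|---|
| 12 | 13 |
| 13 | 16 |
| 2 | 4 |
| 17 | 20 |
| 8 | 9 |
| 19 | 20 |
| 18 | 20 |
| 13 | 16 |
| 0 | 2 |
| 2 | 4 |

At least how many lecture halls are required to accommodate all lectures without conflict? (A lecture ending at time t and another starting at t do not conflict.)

3

The answer is the maximum number of intervals overlapping at any instant.
starts: [0, 2, 2, 8, 12, 13, 13, 17, 18, 19]
ends:   [2, 4, 4, 9, 13, 16, 16, 20, 20, 20]
s0→1 e2→0 s2→1 s2→2 e4→1 e4→0 s8→1 e9→0 s12→1 e13→0 s13→1 s13→2 e16→1 e16→0 s17→1 s18→2 s19→3  — peak 3.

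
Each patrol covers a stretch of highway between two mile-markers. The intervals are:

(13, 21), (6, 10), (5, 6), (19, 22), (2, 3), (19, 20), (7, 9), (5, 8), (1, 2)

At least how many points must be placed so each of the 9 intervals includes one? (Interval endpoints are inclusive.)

4

Sort by right endpoint; whenever an interval is uncovered, place a point at its right end.
By right end: [1,2]  [2,3]  [5,6]  [5,8]  [7,9]  [6,10]  [19,20]  [13,21]  [19,22]
[1,2] uncovered → point at 2; [5,6] uncovered → point at 6; [7,9] uncovered → point at 9; [19,20] uncovered → point at 20.
Points: 2, 6, 9, 20 (4 total).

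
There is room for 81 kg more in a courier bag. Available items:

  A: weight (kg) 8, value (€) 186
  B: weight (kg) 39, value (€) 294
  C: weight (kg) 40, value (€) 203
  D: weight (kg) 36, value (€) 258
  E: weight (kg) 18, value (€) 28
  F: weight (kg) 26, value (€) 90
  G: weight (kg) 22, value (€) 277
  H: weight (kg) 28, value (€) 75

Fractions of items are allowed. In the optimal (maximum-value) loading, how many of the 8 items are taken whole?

3

Ratios (sorted): A 23.25, G 12.59, B 7.54, D 7.17, C 5.08, F 3.46, H 2.68, E 1.56
take A (8 @ 186); take G (22 @ 277); take B (39 @ 294); take 12/36 of D → 86.00. Capacity used 81/81.
3 item(s) taken whole; one partial (take 12/36 of D).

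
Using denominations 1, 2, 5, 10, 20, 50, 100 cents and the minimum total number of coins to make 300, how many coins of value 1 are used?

Greedy: take as many of the largest coin as possible, then repeat with the remainder.
300 − 3×100→0
Count of 1: 0

0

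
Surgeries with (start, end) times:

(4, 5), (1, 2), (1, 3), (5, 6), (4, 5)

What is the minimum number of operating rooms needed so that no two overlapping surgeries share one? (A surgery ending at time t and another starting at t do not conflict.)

starts: [1, 1, 4, 4, 5]
ends:   [2, 3, 5, 5, 6]
s1→1 s1→2  — peak 2.

2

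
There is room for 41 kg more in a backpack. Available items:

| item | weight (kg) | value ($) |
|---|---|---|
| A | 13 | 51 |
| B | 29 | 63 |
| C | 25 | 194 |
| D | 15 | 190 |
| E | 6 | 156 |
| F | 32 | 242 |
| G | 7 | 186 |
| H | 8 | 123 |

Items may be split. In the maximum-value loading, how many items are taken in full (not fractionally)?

Ratios (sorted): G 26.57, E 26.00, H 15.38, D 12.67, C 7.76, F 7.56, A 3.92, B 2.17
take G (7 @ 186); take E (6 @ 156); take H (8 @ 123); take D (15 @ 190); take 5/25 of C → 38.80. Capacity used 41/41.
4 item(s) taken whole; one partial (take 5/25 of C).

4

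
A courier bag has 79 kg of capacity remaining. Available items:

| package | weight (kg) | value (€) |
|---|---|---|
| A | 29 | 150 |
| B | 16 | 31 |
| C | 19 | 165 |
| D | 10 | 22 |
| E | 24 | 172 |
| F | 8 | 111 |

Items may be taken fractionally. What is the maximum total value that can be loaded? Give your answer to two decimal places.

592.83

Ratios (sorted): F 13.88, C 8.68, E 7.17, A 5.17, D 2.20, B 1.94
take F (8 @ 111); take C (19 @ 165); take E (24 @ 172); take 28/29 of A → 144.83. Capacity used 79/79.
Total value = 592.83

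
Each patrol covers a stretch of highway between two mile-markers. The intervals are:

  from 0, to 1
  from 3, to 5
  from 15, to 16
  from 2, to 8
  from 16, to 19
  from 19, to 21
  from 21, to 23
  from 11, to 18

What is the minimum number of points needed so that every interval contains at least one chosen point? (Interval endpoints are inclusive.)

4

By right end: [0,1]  [3,5]  [2,8]  [15,16]  [11,18]  [16,19]  [19,21]  [21,23]
[0,1] uncovered → point at 1; [3,5] uncovered → point at 5; [15,16] uncovered → point at 16; [19,21] uncovered → point at 21.
Points: 1, 5, 16, 21 (4 total).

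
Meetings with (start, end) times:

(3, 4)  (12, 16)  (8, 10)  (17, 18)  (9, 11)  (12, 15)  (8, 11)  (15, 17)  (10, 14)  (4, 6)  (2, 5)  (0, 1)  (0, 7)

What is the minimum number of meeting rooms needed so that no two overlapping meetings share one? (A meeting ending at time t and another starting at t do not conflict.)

3

Events (time:±→running): 0:+→1 0:+→2 1:-→1 2:+→2 3:+→3 … peak 3.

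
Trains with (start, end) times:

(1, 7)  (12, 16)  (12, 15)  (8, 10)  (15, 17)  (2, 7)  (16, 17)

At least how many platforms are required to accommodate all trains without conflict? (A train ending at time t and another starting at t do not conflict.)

2

The answer is the maximum number of intervals overlapping at any instant.
Events (time:±→running): 1:+→1 2:+→2 … peak 2.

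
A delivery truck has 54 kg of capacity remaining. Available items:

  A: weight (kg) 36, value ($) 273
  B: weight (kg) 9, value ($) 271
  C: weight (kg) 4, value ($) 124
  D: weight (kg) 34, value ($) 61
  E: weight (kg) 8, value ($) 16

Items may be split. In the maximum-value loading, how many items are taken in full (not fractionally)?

3

Greedy by value/weight ratio, highest first.
Order: C (124/4=31.00) > B (271/9=30.11) > A (273/36=7.58) > E (16/8=2.00) > D (61/34=1.79)
Fill: take C (4 @ 124) → take B (9 @ 271) → take A (36 @ 273) → take 5/8 of E → 10.00; 54/54 used.
3 item(s) taken whole; one partial (take 5/8 of E).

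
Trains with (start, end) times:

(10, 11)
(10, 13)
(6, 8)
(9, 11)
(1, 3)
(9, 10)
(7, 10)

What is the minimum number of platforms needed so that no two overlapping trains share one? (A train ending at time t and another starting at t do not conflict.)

3

Count concurrent intervals with a sweep; the peak is the room count.
starts: [1, 6, 7, 9, 9, 10, 10]
ends:   [3, 8, 10, 10, 11, 11, 13]
s1→1 e3→0 s6→1 s7→2 e8→1 s9→2 s9→3  — peak 3.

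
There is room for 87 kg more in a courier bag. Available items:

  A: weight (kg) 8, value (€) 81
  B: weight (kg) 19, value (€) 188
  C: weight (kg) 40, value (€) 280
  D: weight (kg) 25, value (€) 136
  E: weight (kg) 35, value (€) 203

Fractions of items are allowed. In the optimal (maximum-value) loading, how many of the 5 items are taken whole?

3

Order: A (81/8=10.12) > B (188/19=9.89) > C (280/40=7.00) > E (203/35=5.80) > D (136/25=5.44)
Fill: take A (8 @ 81) → take B (19 @ 188) → take C (40 @ 280) → take 20/35 of E → 116.00; 87/87 used.
3 item(s) taken whole; one partial (take 20/35 of E).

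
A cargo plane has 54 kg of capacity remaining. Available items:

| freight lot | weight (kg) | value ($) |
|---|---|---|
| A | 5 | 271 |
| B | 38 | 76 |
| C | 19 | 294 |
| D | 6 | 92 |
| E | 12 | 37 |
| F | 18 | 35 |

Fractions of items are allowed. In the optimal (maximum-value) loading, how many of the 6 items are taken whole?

4

Order: A (271/5=54.20) > C (294/19=15.47) > D (92/6=15.33) > E (37/12=3.08) > B (76/38=2.00) > F (35/18=1.94)
Fill: take A (5 @ 271) → take C (19 @ 294) → take D (6 @ 92) → take E (12 @ 37) → take 12/38 of B → 24.00; 54/54 used.
4 item(s) taken whole; one partial (take 12/38 of B).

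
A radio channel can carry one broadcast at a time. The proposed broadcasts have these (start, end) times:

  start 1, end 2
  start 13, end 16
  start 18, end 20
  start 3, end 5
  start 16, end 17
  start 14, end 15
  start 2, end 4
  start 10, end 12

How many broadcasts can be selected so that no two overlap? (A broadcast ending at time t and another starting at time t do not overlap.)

By end time: (1,2), (2,4), (3,5), (10,12), (14,15), (13,16), (16,17), (18,20).
Pick (1,2); next start ≥ 2 → (2,4); next start ≥ 4 → (10,12); next start ≥ 12 → (14,15); next start ≥ 15 → (16,17); next start ≥ 17 → (18,20).
Selected 6 broadcasts.

6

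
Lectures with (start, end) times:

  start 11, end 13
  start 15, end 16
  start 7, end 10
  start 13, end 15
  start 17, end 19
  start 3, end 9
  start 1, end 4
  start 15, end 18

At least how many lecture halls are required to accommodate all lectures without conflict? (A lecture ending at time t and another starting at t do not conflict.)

The answer is the maximum number of intervals overlapping at any instant.
Events (time:±→running): 1:+→1 3:+→2 … peak 2.

2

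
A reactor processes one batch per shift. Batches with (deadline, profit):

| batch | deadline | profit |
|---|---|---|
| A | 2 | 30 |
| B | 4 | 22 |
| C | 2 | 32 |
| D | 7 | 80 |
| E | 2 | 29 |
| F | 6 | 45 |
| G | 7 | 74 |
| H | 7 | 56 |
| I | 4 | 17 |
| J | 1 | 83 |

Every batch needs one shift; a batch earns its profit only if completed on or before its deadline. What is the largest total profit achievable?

Take jobs in profit order; each goes to the latest open slot no later than its deadline.
Profit order: J=83 D=80 G=74 H=56 F=45 C=32 A=30 E=29 B=22 I=17
Assign: J→slot 1, D→slot 7, G→slot 6, H→slot 5, F→slot 4, C→slot 2, A skipped, E skipped, B→slot 3, I skipped.
Slots: [1:J] [2:C] [3:B] [4:F] [5:H] [6:G] [7:D]
Profit = 83 + 32 + 22 + 45 + 56 + 74 + 80 = 392

392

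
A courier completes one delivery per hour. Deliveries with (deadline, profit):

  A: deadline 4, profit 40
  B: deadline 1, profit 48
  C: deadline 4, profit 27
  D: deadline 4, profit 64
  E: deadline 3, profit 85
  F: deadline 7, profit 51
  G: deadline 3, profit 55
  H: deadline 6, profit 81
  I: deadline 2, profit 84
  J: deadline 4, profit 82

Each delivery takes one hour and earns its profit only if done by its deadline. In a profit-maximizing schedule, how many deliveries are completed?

Sort by profit descending; place each in the latest free slot ≤ its deadline.
Profit order: E=85 I=84 J=82 H=81 D=64 G=55 F=51 B=48 A=40 C=27
Assign: E→slot 3, I→slot 2, J→slot 4, H→slot 6, D→slot 1, G skipped, F→slot 7, B skipped, A skipped, C skipped.
Slots: [1:D] [2:I] [3:E] [4:J] [6:H] [7:F]
6 of 10 scheduled.

6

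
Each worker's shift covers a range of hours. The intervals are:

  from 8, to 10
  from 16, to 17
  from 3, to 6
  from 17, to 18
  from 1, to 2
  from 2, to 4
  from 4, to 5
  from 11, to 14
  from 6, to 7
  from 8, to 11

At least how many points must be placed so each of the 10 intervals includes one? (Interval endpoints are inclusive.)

Sort by right endpoint; whenever an interval is uncovered, place a point at its right end.
By right end: [1,2]  [2,4]  [4,5]  [3,6]  [6,7]  [8,10]  [8,11]  [11,14]  [16,17]  [17,18]
[1,2] uncovered → point at 2; [4,5] uncovered → point at 5; [6,7] uncovered → point at 7; [8,10] uncovered → point at 10; [11,14] uncovered → point at 14; [16,17] uncovered → point at 17.
Points: 2, 5, 7, 10, 14, 17 (6 total).

6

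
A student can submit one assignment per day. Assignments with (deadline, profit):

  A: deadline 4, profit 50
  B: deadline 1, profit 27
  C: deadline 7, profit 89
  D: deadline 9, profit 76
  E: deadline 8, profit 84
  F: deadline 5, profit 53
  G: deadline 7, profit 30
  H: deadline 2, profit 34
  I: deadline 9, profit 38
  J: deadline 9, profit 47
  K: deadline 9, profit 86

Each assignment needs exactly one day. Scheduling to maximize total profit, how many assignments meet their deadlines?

Profit order: C=89 K=86 E=84 D=76 F=53 A=50 J=47 I=38 H=34 G=30 B=27
Assign: C→slot 7, K→slot 9, E→slot 8, D→slot 6, F→slot 5, A→slot 4, J→slot 3, I→slot 2, H→slot 1, G skipped, B skipped.
Slots: [1:H] [2:I] [3:J] [4:A] [5:F] [6:D] [7:C] [8:E] [9:K]
9 of 11 scheduled.

9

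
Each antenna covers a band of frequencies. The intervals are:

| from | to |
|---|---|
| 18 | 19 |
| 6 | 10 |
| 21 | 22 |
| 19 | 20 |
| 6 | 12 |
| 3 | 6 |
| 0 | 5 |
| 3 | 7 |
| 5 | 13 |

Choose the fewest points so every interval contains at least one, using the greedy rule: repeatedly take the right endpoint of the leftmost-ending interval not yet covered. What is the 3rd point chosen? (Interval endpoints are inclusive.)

19

By right end: [0,5]  [3,6]  [3,7]  [6,10]  [6,12]  [5,13]  [18,19]  [19,20]  [21,22]
[0,5] uncovered → point at 5; [6,10] uncovered → point at 10; [18,19] uncovered → point at 19; [21,22] uncovered → point at 22.
Points: 5, 10, 19, 22 (4 total).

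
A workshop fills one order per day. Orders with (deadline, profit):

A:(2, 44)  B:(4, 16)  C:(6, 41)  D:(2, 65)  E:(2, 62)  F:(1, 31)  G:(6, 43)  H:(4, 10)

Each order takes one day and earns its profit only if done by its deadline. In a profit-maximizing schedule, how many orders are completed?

6

Profit order: D=65 E=62 A=44 G=43 C=41 F=31 B=16 H=10
Assign: D→slot 2, E→slot 1, A skipped, G→slot 6, C→slot 5, F skipped, B→slot 4, H→slot 3.
Slots: [1:E] [2:D] [3:H] [4:B] [5:C] [6:G]
6 of 8 scheduled.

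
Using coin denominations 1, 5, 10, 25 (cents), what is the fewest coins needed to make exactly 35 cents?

35 = 1×25 + 1×10
Total coins = 1 + 1 = 2

2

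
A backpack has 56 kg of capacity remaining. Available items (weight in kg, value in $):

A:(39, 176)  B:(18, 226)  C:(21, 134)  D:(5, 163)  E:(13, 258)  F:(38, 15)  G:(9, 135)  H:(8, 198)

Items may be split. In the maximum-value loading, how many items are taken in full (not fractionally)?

Ratios (sorted): D 32.60, H 24.75, E 19.85, G 15.00, B 12.56, C 6.38, A 4.51, F 0.39
take D (5 @ 163); take H (8 @ 198); take E (13 @ 258); take G (9 @ 135); take B (18 @ 226); take 3/21 of C → 19.14. Capacity used 56/56.
5 item(s) taken whole; one partial (take 3/21 of C).

5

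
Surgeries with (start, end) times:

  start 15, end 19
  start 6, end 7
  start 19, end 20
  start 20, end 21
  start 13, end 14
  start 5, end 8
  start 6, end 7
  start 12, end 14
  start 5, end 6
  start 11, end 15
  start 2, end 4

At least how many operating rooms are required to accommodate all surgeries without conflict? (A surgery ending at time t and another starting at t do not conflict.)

3

starts: [2, 5, 5, 6, 6, 11, 12, 13, 15, 19, 20]
ends:   [4, 6, 7, 7, 8, 14, 14, 15, 19, 20, 21]
s2→1 e4→0 s5→1 s5→2 e6→1 s6→2 s6→3  — peak 3.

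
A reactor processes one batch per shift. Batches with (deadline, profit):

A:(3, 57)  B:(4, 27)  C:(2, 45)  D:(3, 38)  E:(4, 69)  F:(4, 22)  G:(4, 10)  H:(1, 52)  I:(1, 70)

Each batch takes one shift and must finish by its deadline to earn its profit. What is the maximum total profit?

241

By profit: I(d1,70), E(d4,69), A(d3,57), H(d1,52), C(d2,45), D(d3,38), B(d4,27), F(d4,22), G(d4,10)
I→slot 1; E→slot 4; A→slot 3; H skipped; C→slot 2; D skipped; B skipped; F skipped; G skipped.
Profit = 70 + 45 + 57 + 69 = 241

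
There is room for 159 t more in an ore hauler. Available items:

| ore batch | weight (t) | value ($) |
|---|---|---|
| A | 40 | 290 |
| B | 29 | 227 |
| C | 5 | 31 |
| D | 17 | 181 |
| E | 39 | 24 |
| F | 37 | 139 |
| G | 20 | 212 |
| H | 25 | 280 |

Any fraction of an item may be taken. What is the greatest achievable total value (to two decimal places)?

1307.41

Greedy by value/weight ratio, highest first.
Ratios (sorted): H 11.20, D 10.65, G 10.60, B 7.83, A 7.25, C 6.20, F 3.76, E 0.62
take H (25 @ 280); take D (17 @ 181); take G (20 @ 212); take B (29 @ 227); take A (40 @ 290); take C (5 @ 31); take 23/37 of F → 86.41. Capacity used 159/159.
Total value = 1307.41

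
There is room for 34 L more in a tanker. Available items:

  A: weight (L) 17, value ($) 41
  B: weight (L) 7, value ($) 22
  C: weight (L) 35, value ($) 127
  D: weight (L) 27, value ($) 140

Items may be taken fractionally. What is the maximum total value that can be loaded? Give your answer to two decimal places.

165.40

Ratios (sorted): D 5.19, C 3.63, B 3.14, A 2.41
take D (27 @ 140); take 7/35 of C → 25.40. Capacity used 34/34.
Total value = 165.40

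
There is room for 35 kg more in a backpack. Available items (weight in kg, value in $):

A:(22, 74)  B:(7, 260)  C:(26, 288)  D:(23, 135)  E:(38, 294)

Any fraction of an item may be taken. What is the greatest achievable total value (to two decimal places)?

563.47

Greedy by value/weight ratio, highest first.
Ratios (sorted): B 37.14, C 11.08, E 7.74, D 5.87, A 3.36
take B (7 @ 260); take C (26 @ 288); take 2/38 of E → 15.47. Capacity used 35/35.
Total value = 563.47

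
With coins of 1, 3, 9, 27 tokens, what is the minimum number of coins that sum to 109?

5

109 − 4×27→1 − 1×1→0
Total coins = 4 + 1 = 5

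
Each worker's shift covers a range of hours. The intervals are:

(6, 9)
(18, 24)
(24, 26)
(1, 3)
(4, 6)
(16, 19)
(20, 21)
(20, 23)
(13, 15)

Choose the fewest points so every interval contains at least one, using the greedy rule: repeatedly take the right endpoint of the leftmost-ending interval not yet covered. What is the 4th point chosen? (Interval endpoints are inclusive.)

By right end: [1,3]  [4,6]  [6,9]  [13,15]  [16,19]  [20,21]  [20,23]  [18,24]  [24,26]
[1,3] uncovered → point at 3; [4,6] uncovered → point at 6; [13,15] uncovered → point at 15; [16,19] uncovered → point at 19; [20,21] uncovered → point at 21; [24,26] uncovered → point at 26.
Points: 3, 6, 15, 19, 21, 26 (6 total).

19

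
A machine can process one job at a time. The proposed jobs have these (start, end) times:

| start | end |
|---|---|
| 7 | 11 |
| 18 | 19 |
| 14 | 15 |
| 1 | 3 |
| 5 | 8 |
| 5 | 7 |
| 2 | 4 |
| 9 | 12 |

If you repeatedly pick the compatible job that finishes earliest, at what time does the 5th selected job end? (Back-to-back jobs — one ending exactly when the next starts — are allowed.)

19

By end time: (1,3), (2,4), (5,7), (5,8), (7,11), (9,12), (14,15), (18,19).
Pick (1,3); next start ≥ 3 → (5,7); next start ≥ 7 → (7,11); next start ≥ 11 → (14,15); next start ≥ 15 → (18,19).
Selected: (1,3) (5,7) (7,11) (14,15) (18,19)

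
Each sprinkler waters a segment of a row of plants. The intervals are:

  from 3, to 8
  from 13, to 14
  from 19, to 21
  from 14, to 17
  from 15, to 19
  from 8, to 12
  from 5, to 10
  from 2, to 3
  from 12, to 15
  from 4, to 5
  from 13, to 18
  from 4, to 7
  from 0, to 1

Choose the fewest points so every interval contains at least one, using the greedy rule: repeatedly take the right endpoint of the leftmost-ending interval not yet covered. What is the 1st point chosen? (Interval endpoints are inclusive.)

Process intervals by earliest right end; each time one isn't hit yet, stab at its right endpoint.
By right end: [0,1]  [2,3]  [4,5]  [4,7]  [3,8]  [5,10]  [8,12]  [13,14]  [12,15]  [14,17]  [13,18]  [15,19]  [19,21]
[0,1] uncovered → point at 1; [2,3] uncovered → point at 3; [4,5] uncovered → point at 5; [8,12] uncovered → point at 12; [13,14] uncovered → point at 14; [15,19] uncovered → point at 19.
Points: 1, 3, 5, 12, 14, 19 (6 total).

1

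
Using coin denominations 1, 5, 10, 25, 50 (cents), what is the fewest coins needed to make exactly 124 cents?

8

Use the largest denomination that fits, subtract, and repeat.
124 − 2×50→24 − 2×10→4 − 4×1→0
Total coins = 2 + 2 + 4 = 8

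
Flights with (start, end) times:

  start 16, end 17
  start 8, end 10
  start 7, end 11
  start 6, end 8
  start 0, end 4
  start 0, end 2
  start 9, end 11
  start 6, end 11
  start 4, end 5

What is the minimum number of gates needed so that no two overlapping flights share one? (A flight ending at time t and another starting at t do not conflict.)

Events (time:±→running): 0:+→1 0:+→2 2:-→1 4:-→0 4:+→1 5:-→0 6:+→1 6:+→2 7:+→3 8:-→2 8:+→3 9:+→4 … peak 4.

4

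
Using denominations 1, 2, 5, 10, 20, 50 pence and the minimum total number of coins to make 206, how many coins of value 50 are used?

Greedy: take as many of the largest coin as possible, then repeat with the remainder.
206 = 4×50 + 1×5 + 1×1
Count of 50: 4

4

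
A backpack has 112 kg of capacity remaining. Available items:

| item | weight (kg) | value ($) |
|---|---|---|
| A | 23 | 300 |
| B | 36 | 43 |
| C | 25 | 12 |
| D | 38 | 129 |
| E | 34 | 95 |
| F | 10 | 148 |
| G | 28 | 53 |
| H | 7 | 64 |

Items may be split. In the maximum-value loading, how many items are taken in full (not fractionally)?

5

Order: F (148/10=14.80) > A (300/23=13.04) > H (64/7=9.14) > D (129/38=3.39) > E (95/34=2.79) > G (53/28=1.89) > B (43/36=1.19) > C (12/25=0.48)
Fill: take F (10 @ 148) → take A (23 @ 300) → take H (7 @ 64) → take D (38 @ 129) → take E (34 @ 95); 112/112 used.
5 item(s) taken whole.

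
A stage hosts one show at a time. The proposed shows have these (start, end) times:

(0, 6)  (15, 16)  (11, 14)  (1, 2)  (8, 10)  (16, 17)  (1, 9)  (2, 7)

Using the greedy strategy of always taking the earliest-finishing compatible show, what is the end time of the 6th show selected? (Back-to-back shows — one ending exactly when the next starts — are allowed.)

Order by finish time; keep every interval that doesn't clash with the previous kept one.
By end time: (1,2), (0,6), (2,7), (1,9), (8,10), (11,14), (15,16), (16,17).
Pick (1,2); next start ≥ 2 → (2,7); next start ≥ 7 → (8,10); next start ≥ 10 → (11,14); next start ≥ 14 → (15,16); next start ≥ 16 → (16,17).
Selected: (1,2) (2,7) (8,10) (11,14) (15,16) (16,17)

17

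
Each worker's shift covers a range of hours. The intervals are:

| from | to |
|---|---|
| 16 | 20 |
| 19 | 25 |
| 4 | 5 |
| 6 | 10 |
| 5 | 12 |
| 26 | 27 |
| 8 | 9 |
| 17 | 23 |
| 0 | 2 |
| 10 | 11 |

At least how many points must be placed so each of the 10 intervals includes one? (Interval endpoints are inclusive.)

Sort by right endpoint; whenever an interval is uncovered, place a point at its right end.
Sorted: [0,2] [4,5] [8,9] [6,10] [10,11] [5,12] [16,20] [17,23] [19,25] [26,27]
{[0,2]} hit by 2; {[4,5]} hit by 5; {[8,9],[6,10]} hit by 9; {[10,11],[5,12]} hit by 11; {[16,20],[17,23],[19,25]} hit by 20; {[26,27]} hit by 27.
Points: 2, 5, 9, 11, 20, 27 (6 total).

6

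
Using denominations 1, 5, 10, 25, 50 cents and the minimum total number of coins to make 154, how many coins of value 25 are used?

Greedy: take as many of the largest coin as possible, then repeat with the remainder.
154 = 3×50 + 4×1
Count of 25: 0

0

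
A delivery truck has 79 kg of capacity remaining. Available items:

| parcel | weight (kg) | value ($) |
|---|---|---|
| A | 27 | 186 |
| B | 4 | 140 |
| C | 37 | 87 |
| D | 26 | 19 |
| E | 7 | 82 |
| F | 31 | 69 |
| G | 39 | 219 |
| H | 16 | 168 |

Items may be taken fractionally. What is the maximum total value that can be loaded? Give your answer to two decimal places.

716.38

Order: B (140/4=35.00) > E (82/7=11.71) > H (168/16=10.50) > A (186/27=6.89) > G (219/39=5.62) > C (87/37=2.35) > F (69/31=2.23) > D (19/26=0.73)
Fill: take B (4 @ 140) → take E (7 @ 82) → take H (16 @ 168) → take A (27 @ 186) → take 25/39 of G → 140.38; 79/79 used.
Total value = 716.38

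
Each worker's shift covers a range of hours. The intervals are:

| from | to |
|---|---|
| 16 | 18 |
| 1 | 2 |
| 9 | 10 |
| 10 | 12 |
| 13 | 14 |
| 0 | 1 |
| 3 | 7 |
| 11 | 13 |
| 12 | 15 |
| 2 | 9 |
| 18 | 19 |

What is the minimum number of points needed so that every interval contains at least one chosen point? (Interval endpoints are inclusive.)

5

Sort by right endpoint; whenever an interval is uncovered, place a point at its right end.
Sorted: [0,1] [1,2] [3,7] [2,9] [9,10] [10,12] [11,13] [13,14] [12,15] [16,18] [18,19]
{[0,1],[1,2]} hit by 1; {[3,7],[2,9]} hit by 7; {[9,10],[10,12]} hit by 10; {[11,13],[13,14],[12,15]} hit by 13; {[16,18],[18,19]} hit by 18.
Points: 1, 7, 10, 13, 18 (5 total).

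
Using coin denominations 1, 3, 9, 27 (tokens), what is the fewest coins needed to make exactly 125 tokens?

9

Use the largest denomination that fits, subtract, and repeat.
125 = 4×27 + 1×9 + 2×3 + 2×1
Total coins = 4 + 1 + 2 + 2 = 9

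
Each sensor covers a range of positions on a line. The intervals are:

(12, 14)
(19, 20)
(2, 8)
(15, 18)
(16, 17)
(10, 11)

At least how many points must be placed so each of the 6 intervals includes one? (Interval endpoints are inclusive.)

Sort by right endpoint; whenever an interval is uncovered, place a point at its right end.
By right end: [2,8]  [10,11]  [12,14]  [16,17]  [15,18]  [19,20]
[2,8] uncovered → point at 8; [10,11] uncovered → point at 11; [12,14] uncovered → point at 14; [16,17] uncovered → point at 17; [19,20] uncovered → point at 20.
Points: 8, 11, 14, 17, 20 (5 total).

5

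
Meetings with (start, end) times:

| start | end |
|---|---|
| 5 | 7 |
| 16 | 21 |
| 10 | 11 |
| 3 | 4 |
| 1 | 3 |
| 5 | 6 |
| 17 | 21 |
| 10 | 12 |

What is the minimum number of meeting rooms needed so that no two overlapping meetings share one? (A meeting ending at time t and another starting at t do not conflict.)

2

Count concurrent intervals with a sweep; the peak is the room count.
starts: [1, 3, 5, 5, 10, 10, 16, 17]
ends:   [3, 4, 6, 7, 11, 12, 21, 21]
s1→1 e3→0 s3→1 e4→0 s5→1 s5→2  — peak 2.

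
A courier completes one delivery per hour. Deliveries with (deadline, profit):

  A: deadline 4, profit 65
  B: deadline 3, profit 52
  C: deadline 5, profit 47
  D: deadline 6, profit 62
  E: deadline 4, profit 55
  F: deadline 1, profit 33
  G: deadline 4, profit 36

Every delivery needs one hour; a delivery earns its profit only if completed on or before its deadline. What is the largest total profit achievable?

317

Take jobs in profit order; each goes to the latest open slot no later than its deadline.
By profit: A(d4,65), D(d6,62), E(d4,55), B(d3,52), C(d5,47), G(d4,36), F(d1,33)
A→slot 4; D→slot 6; E→slot 3; B→slot 2; C→slot 5; G→slot 1; F skipped.
Profit = 36 + 52 + 55 + 65 + 47 + 62 = 317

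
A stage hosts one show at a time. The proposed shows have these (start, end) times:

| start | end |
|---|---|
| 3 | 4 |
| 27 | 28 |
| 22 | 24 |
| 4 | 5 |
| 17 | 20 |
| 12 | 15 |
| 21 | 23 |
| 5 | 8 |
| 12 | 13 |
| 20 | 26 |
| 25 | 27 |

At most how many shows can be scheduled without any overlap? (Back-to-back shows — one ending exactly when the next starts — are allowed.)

8

Greedy by earliest finish: after sorting by end time, pick each interval compatible with the last pick.
Sorted by end: (3,4)  (4,5)  (5,8)  (12,13)  (12,15)  (17,20)  (21,23)  (22,24)  (20,26)  (25,27)  (27,28)
take (3,4); take (4,5); take (5,8); take (12,13); skip (12,15); take (17,20); take (21,23); take (25,27); take (27,28).
Selected 8 shows.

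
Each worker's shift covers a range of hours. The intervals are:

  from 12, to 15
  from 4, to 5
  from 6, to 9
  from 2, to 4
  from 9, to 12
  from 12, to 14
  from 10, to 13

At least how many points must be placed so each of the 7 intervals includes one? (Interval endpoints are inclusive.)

Sort by right endpoint; whenever an interval is uncovered, place a point at its right end.
By right end: [2,4]  [4,5]  [6,9]  [9,12]  [10,13]  [12,14]  [12,15]
[2,4] uncovered → point at 4; [6,9] uncovered → point at 9; [10,13] uncovered → point at 13.
Points: 4, 9, 13 (3 total).

3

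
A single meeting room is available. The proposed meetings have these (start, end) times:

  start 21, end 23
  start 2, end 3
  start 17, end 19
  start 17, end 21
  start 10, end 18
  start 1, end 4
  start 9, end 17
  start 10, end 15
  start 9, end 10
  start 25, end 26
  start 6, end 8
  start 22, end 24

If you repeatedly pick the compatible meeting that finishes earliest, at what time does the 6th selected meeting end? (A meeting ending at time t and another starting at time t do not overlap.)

Greedy by earliest finish: after sorting by end time, pick each interval compatible with the last pick.
Sorted by end: (2,3)  (1,4)  (6,8)  (9,10)  (10,15)  (9,17)  (10,18)  (17,19)  (17,21)  (21,23)  (22,24)  (25,26)
take (2,3); skip (1,4); take (6,8); take (9,10); take (10,15); skip (9,17); skip (10,18); take (17,19); skip (17,21); take (21,23); skip (22,24); take (25,26).
Selected: (2,3) (6,8) (9,10) (10,15) (17,19) (21,23) (25,26)

23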